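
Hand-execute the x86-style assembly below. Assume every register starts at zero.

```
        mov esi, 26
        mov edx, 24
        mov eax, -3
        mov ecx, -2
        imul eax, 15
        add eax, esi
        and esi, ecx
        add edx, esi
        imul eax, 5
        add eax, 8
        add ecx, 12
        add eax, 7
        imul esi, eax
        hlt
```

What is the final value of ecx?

after mov esi, 26: esi=26
after mov edx, 24: edx=24
after mov eax, -3: eax=-3
after mov ecx, -2: ecx=-2
after imul eax, 15: eax=(-3)*15=-45
after add eax, esi: eax=(-45)+26=-19
after and esi, ecx: esi=26&(-2)=26
after add edx, esi: edx=24+26=50
after imul eax, 5: eax=(-19)*5=-95
after add eax, 8: eax=(-95)+8=-87
after add ecx, 12: ecx=(-2)+12=10
after add eax, 7: eax=(-87)+7=-80
after imul esi, eax: esi=26*(-80)=-2080
halt.

10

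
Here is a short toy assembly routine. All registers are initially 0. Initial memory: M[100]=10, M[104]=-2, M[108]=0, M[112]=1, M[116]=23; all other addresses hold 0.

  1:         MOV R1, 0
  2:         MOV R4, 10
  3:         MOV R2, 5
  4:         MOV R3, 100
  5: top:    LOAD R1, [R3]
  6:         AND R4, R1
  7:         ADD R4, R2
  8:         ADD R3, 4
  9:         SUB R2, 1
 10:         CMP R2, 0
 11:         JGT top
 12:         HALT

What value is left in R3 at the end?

120

R1=0
R4=10
R2=5
R3=100
R1=M[100]=10
R4=10&10=10
R4=10+5=15
R3=100+4=104
R2=5-1=4
CMP R2, 0  (cmp 4,0)
JGT top: taken
R1=M[104]=-2
R4=15&(-2)=14
R4=14+4=18
R3=104+4=108
R2=4-1=3
CMP R2, 0  (cmp 3,0)
JGT top: taken
R1=M[108]=0
R4=18&0=0
R4=0+3=3
R3=108+4=112
R2=3-1=2
CMP R2, 0  (cmp 2,0)
JGT top: taken
R1=M[112]=1
R4=3&1=1
R4=1+2=3
R3=112+4=116
R2=2-1=1
CMP R2, 0  (cmp 1,0)
JGT top: taken
R1=M[116]=23
R4=3&23=3
R4=3+1=4
R3=116+4=120
R2=1-1=0
CMP R2, 0  (cmp 0,0)
JGT top: not taken
halt.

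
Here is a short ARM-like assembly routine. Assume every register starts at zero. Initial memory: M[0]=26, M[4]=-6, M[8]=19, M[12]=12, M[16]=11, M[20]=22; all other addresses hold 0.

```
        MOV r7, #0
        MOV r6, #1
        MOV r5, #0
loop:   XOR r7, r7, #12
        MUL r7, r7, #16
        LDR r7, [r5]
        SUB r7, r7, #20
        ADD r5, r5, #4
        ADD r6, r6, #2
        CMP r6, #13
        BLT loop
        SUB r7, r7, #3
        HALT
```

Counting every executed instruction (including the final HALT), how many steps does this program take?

after MOV r7, #0: r7=0
after MOV r6, #1: r6=1
after MOV r5, #0: r5=0
after XOR r7, r7, #12: r7=0^12=12
after MUL r7, r7, #16: r7=12*16=192
after LDR r7, [r5]: r7=M[0]=26
after SUB r7, r7, #20: r7=26-20=6
after ADD r5, r5, #4: r5=0+4=4
after ADD r6, r6, #2: r6=1+2=3
CMP r6, #13  (cmp 3,13)
BLT loop: taken
after XOR r7, r7, #12: r7=6^12=10
after MUL r7, r7, #16: r7=10*16=160
after LDR r7, [r5]: r7=M[4]=-6
after SUB r7, r7, #20: r7=(-6)-20=-26
after ADD r5, r5, #4: r5=4+4=8
after ADD r6, r6, #2: r6=3+2=5
CMP r6, #13  (cmp 5,13)
BLT loop: taken
after XOR r7, r7, #12: r7=(-26)^12=-22
after MUL r7, r7, #16: r7=(-22)*16=-352
after LDR r7, [r5]: r7=M[8]=19
after SUB r7, r7, #20: r7=19-20=-1
after ADD r5, r5, #4: r5=8+4=12
after ADD r6, r6, #2: r6=5+2=7
CMP r6, #13  (cmp 7,13)
BLT loop: taken
after XOR r7, r7, #12: r7=(-1)^12=-13
after MUL r7, r7, #16: r7=(-13)*16=-208
after LDR r7, [r5]: r7=M[12]=12
after SUB r7, r7, #20: r7=12-20=-8
after ADD r5, r5, #4: r5=12+4=16
after ADD r6, r6, #2: r6=7+2=9
CMP r6, #13  (cmp 9,13)
BLT loop: taken
after XOR r7, r7, #12: r7=(-8)^12=-12
after MUL r7, r7, #16: r7=(-12)*16=-192
after LDR r7, [r5]: r7=M[16]=11
after SUB r7, r7, #20: r7=11-20=-9
after ADD r5, r5, #4: r5=16+4=20
after ADD r6, r6, #2: r6=9+2=11
CMP r6, #13  (cmp 11,13)
BLT loop: taken
after XOR r7, r7, #12: r7=(-9)^12=-5
after MUL r7, r7, #16: r7=(-5)*16=-80
after LDR r7, [r5]: r7=M[20]=22
after SUB r7, r7, #20: r7=22-20=2
after ADD r5, r5, #4: r5=20+4=24
after ADD r6, r6, #2: r6=11+2=13
CMP r6, #13  (cmp 13,13)
BLT loop: not taken
after SUB r7, r7, #3: r7=2-3=-1
halt.
Total executed instructions: 53.

53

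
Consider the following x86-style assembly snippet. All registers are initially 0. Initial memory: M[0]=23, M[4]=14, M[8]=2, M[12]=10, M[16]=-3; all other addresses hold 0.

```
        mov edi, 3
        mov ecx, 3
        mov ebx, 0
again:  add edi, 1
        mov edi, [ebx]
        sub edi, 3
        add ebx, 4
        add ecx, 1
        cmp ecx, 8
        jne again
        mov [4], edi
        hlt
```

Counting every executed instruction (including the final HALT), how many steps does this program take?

mov edi, 3 → edi=3
mov ecx, 3 → ecx=3
mov ebx, 0 → ebx=0
add edi, 1 → edi=3+1=4
mov edi, [ebx] → edi=M[0]=23
sub edi, 3 → edi=23-3=20
add ebx, 4 → ebx=0+4=4
add ecx, 1 → ecx=3+1=4
cmp ecx, 8  (cmp 4,8)
jne again: taken
add edi, 1 → edi=20+1=21
mov edi, [ebx] → edi=M[4]=14
sub edi, 3 → edi=14-3=11
add ebx, 4 → ebx=4+4=8
add ecx, 1 → ecx=4+1=5
cmp ecx, 8  (cmp 5,8)
jne again: taken
add edi, 1 → edi=11+1=12
mov edi, [ebx] → edi=M[8]=2
sub edi, 3 → edi=2-3=-1
add ebx, 4 → ebx=8+4=12
add ecx, 1 → ecx=5+1=6
cmp ecx, 8  (cmp 6,8)
jne again: taken
add edi, 1 → edi=(-1)+1=0
mov edi, [ebx] → edi=M[12]=10
sub edi, 3 → edi=10-3=7
add ebx, 4 → ebx=12+4=16
add ecx, 1 → ecx=6+1=7
cmp ecx, 8  (cmp 7,8)
jne again: taken
add edi, 1 → edi=7+1=8
mov edi, [ebx] → edi=M[16]=-3
sub edi, 3 → edi=(-3)-3=-6
add ebx, 4 → ebx=16+4=20
add ecx, 1 → ecx=7+1=8
cmp ecx, 8  (cmp 8,8)
jne again: not taken
mov [4], edi → M[4]=-6
halt.
Total executed instructions: 40.

40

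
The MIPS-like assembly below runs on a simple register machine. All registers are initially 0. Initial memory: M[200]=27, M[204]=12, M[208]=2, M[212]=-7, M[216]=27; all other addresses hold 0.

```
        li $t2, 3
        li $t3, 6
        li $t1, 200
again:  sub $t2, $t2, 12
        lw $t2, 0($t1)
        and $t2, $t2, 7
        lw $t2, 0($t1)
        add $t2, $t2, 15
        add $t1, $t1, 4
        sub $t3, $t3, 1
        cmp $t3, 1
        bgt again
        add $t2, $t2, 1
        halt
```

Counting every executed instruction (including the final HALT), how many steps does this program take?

$t2=3
$t3=6
$t1=200
$t2=3-12=-9
$t2=M[200]=27
$t2=27&7=3
$t2=M[200]=27
$t2=27+15=42
$t1=200+4=204
$t3=6-1=5
cmp $t3, 1  (cmp 5,1)
bgt again: taken
$t2=42-12=30
$t2=M[204]=12
$t2=12&7=4
$t2=M[204]=12
$t2=12+15=27
$t1=204+4=208
$t3=5-1=4
cmp $t3, 1  (cmp 4,1)
bgt again: taken
$t2=27-12=15
$t2=M[208]=2
$t2=2&7=2
$t2=M[208]=2
$t2=2+15=17
$t1=208+4=212
$t3=4-1=3
cmp $t3, 1  (cmp 3,1)
bgt again: taken
$t2=17-12=5
$t2=M[212]=-7
$t2=(-7)&7=1
$t2=M[212]=-7
$t2=(-7)+15=8
$t1=212+4=216
$t3=3-1=2
cmp $t3, 1  (cmp 2,1)
bgt again: taken
$t2=8-12=-4
$t2=M[216]=27
$t2=27&7=3
$t2=M[216]=27
$t2=27+15=42
$t1=216+4=220
$t3=2-1=1
cmp $t3, 1  (cmp 1,1)
bgt again: not taken
$t2=42+1=43
halt.
Total executed instructions: 50.

50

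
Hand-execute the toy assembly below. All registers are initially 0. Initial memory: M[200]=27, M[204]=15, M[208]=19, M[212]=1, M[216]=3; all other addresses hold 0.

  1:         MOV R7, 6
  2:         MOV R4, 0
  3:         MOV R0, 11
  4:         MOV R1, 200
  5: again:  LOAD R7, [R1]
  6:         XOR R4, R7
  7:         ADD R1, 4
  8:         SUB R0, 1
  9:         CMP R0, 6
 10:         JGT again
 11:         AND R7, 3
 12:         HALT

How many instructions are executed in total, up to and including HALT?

after MOV R7, 6: R7=6
after MOV R4, 0: R4=0
after MOV R0, 11: R0=11
after MOV R1, 200: R1=200
after LOAD R7, [R1]: R7=M[200]=27
after XOR R4, R7: R4=0^27=27
after ADD R1, 4: R1=200+4=204
after SUB R0, 1: R0=11-1=10
CMP R0, 6  (cmp 10,6)
JGT again: taken
after LOAD R7, [R1]: R7=M[204]=15
after XOR R4, R7: R4=27^15=20
after ADD R1, 4: R1=204+4=208
after SUB R0, 1: R0=10-1=9
CMP R0, 6  (cmp 9,6)
JGT again: taken
after LOAD R7, [R1]: R7=M[208]=19
after XOR R4, R7: R4=20^19=7
after ADD R1, 4: R1=208+4=212
after SUB R0, 1: R0=9-1=8
CMP R0, 6  (cmp 8,6)
JGT again: taken
after LOAD R7, [R1]: R7=M[212]=1
after XOR R4, R7: R4=7^1=6
after ADD R1, 4: R1=212+4=216
after SUB R0, 1: R0=8-1=7
CMP R0, 6  (cmp 7,6)
JGT again: taken
after LOAD R7, [R1]: R7=M[216]=3
after XOR R4, R7: R4=6^3=5
after ADD R1, 4: R1=216+4=220
after SUB R0, 1: R0=7-1=6
CMP R0, 6  (cmp 6,6)
JGT again: not taken
after AND R7, 3: R7=3&3=3
halt.
Total executed instructions: 36.

36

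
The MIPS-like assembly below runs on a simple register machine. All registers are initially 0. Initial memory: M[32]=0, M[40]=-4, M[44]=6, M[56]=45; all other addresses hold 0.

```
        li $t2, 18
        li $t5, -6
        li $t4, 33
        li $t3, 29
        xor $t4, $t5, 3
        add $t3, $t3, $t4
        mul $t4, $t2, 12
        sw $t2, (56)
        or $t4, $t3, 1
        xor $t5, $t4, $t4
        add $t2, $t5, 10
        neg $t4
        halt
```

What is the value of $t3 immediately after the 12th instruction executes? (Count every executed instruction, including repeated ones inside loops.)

after li $t2, 18: $t2=18
after li $t5, -6: $t5=-6
after li $t4, 33: $t4=33
after li $t3, 29: $t3=29
after xor $t4, $t5, 3: $t4=(-6)^3=-7
after add $t3, $t3, $t4: $t3=29+(-7)=22
after mul $t4, $t2, 12: $t4=18*12=216
sw $t2, (56) → M[56]=18
after or $t4, $t3, 1: $t4=22|1=23
after xor $t5, $t4, $t4: $t5=23^23=0
after add $t2, $t5, 10: $t2=0+10=10
after neg $t4: $t4=-(23)=-23
After step 12: $t3 = 22.

22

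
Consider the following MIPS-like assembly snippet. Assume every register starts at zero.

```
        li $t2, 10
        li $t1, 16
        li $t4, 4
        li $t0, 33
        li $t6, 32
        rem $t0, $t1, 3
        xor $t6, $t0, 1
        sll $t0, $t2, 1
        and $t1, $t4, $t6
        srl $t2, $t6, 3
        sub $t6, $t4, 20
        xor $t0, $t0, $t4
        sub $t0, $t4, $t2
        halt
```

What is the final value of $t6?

after li $t2, 10: $t2=10
after li $t1, 16: $t1=16
after li $t4, 4: $t4=4
after li $t0, 33: $t0=33
after li $t6, 32: $t6=32
after rem $t0, $t1, 3: $t0=16%3=1
after xor $t6, $t0, 1: $t6=1^1=0
after sll $t0, $t2, 1: $t0=10<<1=20
after and $t1, $t4, $t6: $t1=4&0=0
after srl $t2, $t6, 3: $t2=0>>3=0
after sub $t6, $t4, 20: $t6=4-20=-16
after xor $t0, $t0, $t4: $t0=20^4=16
after sub $t0, $t4, $t2: $t0=4-0=4
halt.

-16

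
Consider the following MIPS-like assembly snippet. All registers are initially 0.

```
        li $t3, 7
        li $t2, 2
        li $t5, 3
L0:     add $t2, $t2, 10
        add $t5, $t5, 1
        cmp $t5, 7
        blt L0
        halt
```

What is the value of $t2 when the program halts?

42

$t3=7
$t2=2
$t5=3
$t2=2+10=12
$t5=3+1=4
cmp $t5, 7  (cmp 4,7)
blt L0: taken
$t2=12+10=22
$t5=4+1=5
cmp $t5, 7  (cmp 5,7)
blt L0: taken
$t2=22+10=32
$t5=5+1=6
cmp $t5, 7  (cmp 6,7)
blt L0: taken
$t2=32+10=42
$t5=6+1=7
cmp $t5, 7  (cmp 7,7)
blt L0: not taken
halt.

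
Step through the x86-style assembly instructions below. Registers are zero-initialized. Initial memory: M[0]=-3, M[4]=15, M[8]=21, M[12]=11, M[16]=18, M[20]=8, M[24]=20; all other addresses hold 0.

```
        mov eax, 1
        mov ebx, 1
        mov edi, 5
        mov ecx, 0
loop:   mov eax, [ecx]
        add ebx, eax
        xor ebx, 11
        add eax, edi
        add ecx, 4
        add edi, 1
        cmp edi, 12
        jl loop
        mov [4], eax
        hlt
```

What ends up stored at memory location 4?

after mov eax, 1: eax=1
after mov ebx, 1: ebx=1
after mov edi, 5: edi=5
after mov ecx, 0: ecx=0
after mov eax, [ecx]: eax=M[0]=-3
after add ebx, eax: ebx=1+(-3)=-2
after xor ebx, 11: ebx=(-2)^11=-11
after add eax, edi: eax=(-3)+5=2
after add ecx, 4: ecx=0+4=4
after add edi, 1: edi=5+1=6
cmp edi, 12  (cmp 6,12)
jl loop: taken
after mov eax, [ecx]: eax=M[4]=15
after add ebx, eax: ebx=(-11)+15=4
after xor ebx, 11: ebx=4^11=15
after add eax, edi: eax=15+6=21
after add ecx, 4: ecx=4+4=8
after add edi, 1: edi=6+1=7
cmp edi, 12  (cmp 7,12)
jl loop: taken
after mov eax, [ecx]: eax=M[8]=21
after add ebx, eax: ebx=15+21=36
after xor ebx, 11: ebx=36^11=47
after add eax, edi: eax=21+7=28
after add ecx, 4: ecx=8+4=12
after add edi, 1: edi=7+1=8
cmp edi, 12  (cmp 8,12)
jl loop: taken
after mov eax, [ecx]: eax=M[12]=11
after add ebx, eax: ebx=47+11=58
after xor ebx, 11: ebx=58^11=49
after add eax, edi: eax=11+8=19
after add ecx, 4: ecx=12+4=16
after add edi, 1: edi=8+1=9
cmp edi, 12  (cmp 9,12)
jl loop: taken
after mov eax, [ecx]: eax=M[16]=18
after add ebx, eax: ebx=49+18=67
after xor ebx, 11: ebx=67^11=72
after add eax, edi: eax=18+9=27
after add ecx, 4: ecx=16+4=20
after add edi, 1: edi=9+1=10
cmp edi, 12  (cmp 10,12)
jl loop: taken
after mov eax, [ecx]: eax=M[20]=8
after add ebx, eax: ebx=72+8=80
after xor ebx, 11: ebx=80^11=91
after add eax, edi: eax=8+10=18
after add ecx, 4: ecx=20+4=24
after add edi, 1: edi=10+1=11
cmp edi, 12  (cmp 11,12)
jl loop: taken
after mov eax, [ecx]: eax=M[24]=20
after add ebx, eax: ebx=91+20=111
after xor ebx, 11: ebx=111^11=100
after add eax, edi: eax=20+11=31
after add ecx, 4: ecx=24+4=28
after add edi, 1: edi=11+1=12
cmp edi, 12  (cmp 12,12)
jl loop: not taken
mov [4], eax → M[4]=31
halt.

31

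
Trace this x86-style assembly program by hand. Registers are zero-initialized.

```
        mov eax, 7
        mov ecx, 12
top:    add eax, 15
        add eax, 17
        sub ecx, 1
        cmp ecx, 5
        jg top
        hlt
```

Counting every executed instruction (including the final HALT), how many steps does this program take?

38

after mov eax, 7: eax=7
after mov ecx, 12: ecx=12
after add eax, 15: eax=7+15=22
after add eax, 17: eax=22+17=39
after sub ecx, 1: ecx=12-1=11
cmp ecx, 5  (cmp 11,5)
jg top: taken
after add eax, 15: eax=39+15=54
after add eax, 17: eax=54+17=71
after sub ecx, 1: ecx=11-1=10
cmp ecx, 5  (cmp 10,5)
jg top: taken
after add eax, 15: eax=71+15=86
after add eax, 17: eax=86+17=103
after sub ecx, 1: ecx=10-1=9
cmp ecx, 5  (cmp 9,5)
jg top: taken
after add eax, 15: eax=103+15=118
after add eax, 17: eax=118+17=135
after sub ecx, 1: ecx=9-1=8
cmp ecx, 5  (cmp 8,5)
jg top: taken
after add eax, 15: eax=135+15=150
after add eax, 17: eax=150+17=167
after sub ecx, 1: ecx=8-1=7
cmp ecx, 5  (cmp 7,5)
jg top: taken
after add eax, 15: eax=167+15=182
after add eax, 17: eax=182+17=199
after sub ecx, 1: ecx=7-1=6
cmp ecx, 5  (cmp 6,5)
jg top: taken
after add eax, 15: eax=199+15=214
after add eax, 17: eax=214+17=231
after sub ecx, 1: ecx=6-1=5
cmp ecx, 5  (cmp 5,5)
jg top: not taken
halt.
Total executed instructions: 38.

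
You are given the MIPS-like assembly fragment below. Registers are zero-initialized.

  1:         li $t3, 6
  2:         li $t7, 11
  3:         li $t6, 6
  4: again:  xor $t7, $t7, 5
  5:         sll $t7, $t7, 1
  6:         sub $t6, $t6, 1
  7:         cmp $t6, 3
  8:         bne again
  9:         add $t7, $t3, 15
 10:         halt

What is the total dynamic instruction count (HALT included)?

20

$t3=6
$t7=11
$t6=6
$t7=11^5=14
$t7=14<<1=28
$t6=6-1=5
cmp $t6, 3  (cmp 5,3)
bne again: taken
$t7=28^5=25
$t7=25<<1=50
$t6=5-1=4
cmp $t6, 3  (cmp 4,3)
bne again: taken
$t7=50^5=55
$t7=55<<1=110
$t6=4-1=3
cmp $t6, 3  (cmp 3,3)
bne again: not taken
$t7=6+15=21
halt.
Total executed instructions: 20.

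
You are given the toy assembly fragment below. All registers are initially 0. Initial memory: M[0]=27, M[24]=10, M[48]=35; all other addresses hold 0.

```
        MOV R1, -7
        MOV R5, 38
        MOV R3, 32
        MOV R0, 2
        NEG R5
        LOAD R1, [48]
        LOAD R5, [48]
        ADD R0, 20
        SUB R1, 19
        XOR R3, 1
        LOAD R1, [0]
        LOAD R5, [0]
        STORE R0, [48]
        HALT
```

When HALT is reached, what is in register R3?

R1=-7
R5=38
R3=32
R0=2
R5=-(38)=-38
R1=M[48]=35
R5=M[48]=35
R0=2+20=22
R1=35-19=16
R3=32^1=33
R1=M[0]=27
R5=M[0]=27
STORE R0, [48] → M[48]=22
halt.

33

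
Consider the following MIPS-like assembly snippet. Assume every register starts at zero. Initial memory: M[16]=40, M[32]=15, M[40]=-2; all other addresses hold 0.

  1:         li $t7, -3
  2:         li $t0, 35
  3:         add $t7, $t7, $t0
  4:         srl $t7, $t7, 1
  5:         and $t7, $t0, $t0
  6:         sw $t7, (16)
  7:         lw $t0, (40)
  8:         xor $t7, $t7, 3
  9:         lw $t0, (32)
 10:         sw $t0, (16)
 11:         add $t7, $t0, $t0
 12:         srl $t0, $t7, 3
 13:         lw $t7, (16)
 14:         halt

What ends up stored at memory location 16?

15

li $t7, -3 → $t7=-3
li $t0, 35 → $t0=35
add $t7, $t7, $t0 → $t7=(-3)+35=32
srl $t7, $t7, 1 → $t7=32>>1=16
and $t7, $t0, $t0 → $t7=35&35=35
sw $t7, (16) → M[16]=35
lw $t0, (40) → $t0=M[40]=-2
xor $t7, $t7, 3 → $t7=35^3=32
lw $t0, (32) → $t0=M[32]=15
sw $t0, (16) → M[16]=15
add $t7, $t0, $t0 → $t7=15+15=30
srl $t0, $t7, 3 → $t0=30>>3=3
lw $t7, (16) → $t7=M[16]=15
halt.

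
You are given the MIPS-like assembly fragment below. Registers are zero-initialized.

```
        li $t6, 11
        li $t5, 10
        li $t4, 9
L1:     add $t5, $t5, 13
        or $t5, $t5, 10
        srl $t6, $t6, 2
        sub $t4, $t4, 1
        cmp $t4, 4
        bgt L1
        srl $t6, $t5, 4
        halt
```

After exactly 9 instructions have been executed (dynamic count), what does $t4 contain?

$t6=11
$t5=10
$t4=9
$t5=10+13=23
$t5=23|10=31
$t6=11>>2=2
$t4=9-1=8
cmp $t4, 4  (cmp 8,4)
bgt L1: taken
After step 9: $t4 = 8.

8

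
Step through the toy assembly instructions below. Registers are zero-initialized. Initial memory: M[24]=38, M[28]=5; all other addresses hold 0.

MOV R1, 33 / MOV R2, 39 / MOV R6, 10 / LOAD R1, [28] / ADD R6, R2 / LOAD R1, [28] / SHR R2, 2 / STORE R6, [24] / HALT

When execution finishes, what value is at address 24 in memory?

MOV R1, 33 → R1=33
MOV R2, 39 → R2=39
MOV R6, 10 → R6=10
LOAD R1, [28] → R1=M[28]=5
ADD R6, R2 → R6=10+39=49
LOAD R1, [28] → R1=M[28]=5
SHR R2, 2 → R2=39>>2=9
STORE R6, [24] → M[24]=49
halt.

49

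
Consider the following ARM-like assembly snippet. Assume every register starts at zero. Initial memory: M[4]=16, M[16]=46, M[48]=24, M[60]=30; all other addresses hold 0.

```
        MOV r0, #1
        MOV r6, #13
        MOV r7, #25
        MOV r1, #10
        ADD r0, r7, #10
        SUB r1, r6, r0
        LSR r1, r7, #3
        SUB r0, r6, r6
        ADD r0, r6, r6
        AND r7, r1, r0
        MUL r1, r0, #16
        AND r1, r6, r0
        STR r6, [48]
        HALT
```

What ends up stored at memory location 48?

after MOV r0, #1: r0=1
after MOV r6, #13: r6=13
after MOV r7, #25: r7=25
after MOV r1, #10: r1=10
after ADD r0, r7, #10: r0=25+10=35
after SUB r1, r6, r0: r1=13-35=-22
after LSR r1, r7, #3: r1=25>>3=3
after SUB r0, r6, r6: r0=13-13=0
after ADD r0, r6, r6: r0=13+13=26
after AND r7, r1, r0: r7=3&26=2
after MUL r1, r0, #16: r1=26*16=416
after AND r1, r6, r0: r1=13&26=8
STR r6, [48] → M[48]=13
halt.

13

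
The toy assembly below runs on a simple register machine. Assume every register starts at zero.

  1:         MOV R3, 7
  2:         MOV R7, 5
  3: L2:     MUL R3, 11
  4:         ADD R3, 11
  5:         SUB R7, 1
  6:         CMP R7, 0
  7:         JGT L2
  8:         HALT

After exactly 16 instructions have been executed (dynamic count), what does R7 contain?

2

MOV R3, 7 → R3=7
MOV R7, 5 → R7=5
MUL R3, 11 → R3=7*11=77
ADD R3, 11 → R3=77+11=88
SUB R7, 1 → R7=5-1=4
CMP R7, 0  (cmp 4,0)
JGT L2: taken
MUL R3, 11 → R3=88*11=968
ADD R3, 11 → R3=968+11=979
SUB R7, 1 → R7=4-1=3
CMP R7, 0  (cmp 3,0)
JGT L2: taken
MUL R3, 11 → R3=979*11=10769
ADD R3, 11 → R3=10769+11=10780
SUB R7, 1 → R7=3-1=2
CMP R7, 0  (cmp 2,0)
After step 16: R7 = 2.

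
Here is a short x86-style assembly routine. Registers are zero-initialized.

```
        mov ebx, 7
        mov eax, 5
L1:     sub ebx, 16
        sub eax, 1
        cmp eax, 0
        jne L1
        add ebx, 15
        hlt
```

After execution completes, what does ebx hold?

after mov ebx, 7: ebx=7
after mov eax, 5: eax=5
after sub ebx, 16: ebx=7-16=-9
after sub eax, 1: eax=5-1=4
cmp eax, 0  (cmp 4,0)
jne L1: taken
after sub ebx, 16: ebx=(-9)-16=-25
after sub eax, 1: eax=4-1=3
cmp eax, 0  (cmp 3,0)
jne L1: taken
after sub ebx, 16: ebx=(-25)-16=-41
after sub eax, 1: eax=3-1=2
cmp eax, 0  (cmp 2,0)
jne L1: taken
after sub ebx, 16: ebx=(-41)-16=-57
after sub eax, 1: eax=2-1=1
cmp eax, 0  (cmp 1,0)
jne L1: taken
after sub ebx, 16: ebx=(-57)-16=-73
after sub eax, 1: eax=1-1=0
cmp eax, 0  (cmp 0,0)
jne L1: not taken
after add ebx, 15: ebx=(-73)+15=-58
halt.

-58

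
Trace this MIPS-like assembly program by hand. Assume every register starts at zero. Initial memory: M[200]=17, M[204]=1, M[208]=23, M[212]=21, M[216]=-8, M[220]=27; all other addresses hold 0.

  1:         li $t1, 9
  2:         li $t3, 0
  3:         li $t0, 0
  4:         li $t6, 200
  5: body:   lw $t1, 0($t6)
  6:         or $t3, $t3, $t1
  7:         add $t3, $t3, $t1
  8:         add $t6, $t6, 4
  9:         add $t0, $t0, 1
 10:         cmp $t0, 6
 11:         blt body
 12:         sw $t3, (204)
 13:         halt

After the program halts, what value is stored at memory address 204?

$t1=9
$t3=0
$t0=0
$t6=200
$t1=M[200]=17
$t3=0|17=17
$t3=17+17=34
$t6=200+4=204
$t0=0+1=1
cmp $t0, 6  (cmp 1,6)
blt body: taken
$t1=M[204]=1
$t3=34|1=35
$t3=35+1=36
$t6=204+4=208
$t0=1+1=2
cmp $t0, 6  (cmp 2,6)
blt body: taken
$t1=M[208]=23
$t3=36|23=55
$t3=55+23=78
$t6=208+4=212
$t0=2+1=3
cmp $t0, 6  (cmp 3,6)
blt body: taken
$t1=M[212]=21
$t3=78|21=95
$t3=95+21=116
$t6=212+4=216
$t0=3+1=4
cmp $t0, 6  (cmp 4,6)
blt body: taken
$t1=M[216]=-8
$t3=116|(-8)=-4
$t3=(-4)+(-8)=-12
$t6=216+4=220
$t0=4+1=5
cmp $t0, 6  (cmp 5,6)
blt body: taken
$t1=M[220]=27
$t3=(-12)|27=-1
$t3=(-1)+27=26
$t6=220+4=224
$t0=5+1=6
cmp $t0, 6  (cmp 6,6)
blt body: not taken
sw $t3, (204) → M[204]=26
halt.

26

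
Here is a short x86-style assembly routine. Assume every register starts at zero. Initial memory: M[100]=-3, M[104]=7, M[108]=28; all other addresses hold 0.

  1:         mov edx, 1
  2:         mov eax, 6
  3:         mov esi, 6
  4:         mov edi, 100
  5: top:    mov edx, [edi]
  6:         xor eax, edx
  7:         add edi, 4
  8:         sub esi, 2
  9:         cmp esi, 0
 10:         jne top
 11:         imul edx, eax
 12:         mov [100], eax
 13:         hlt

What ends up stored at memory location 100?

-32

edx=1
eax=6
esi=6
edi=100
edx=M[100]=-3
eax=6^(-3)=-5
edi=100+4=104
esi=6-2=4
cmp esi, 0  (cmp 4,0)
jne top: taken
edx=M[104]=7
eax=(-5)^7=-4
edi=104+4=108
esi=4-2=2
cmp esi, 0  (cmp 2,0)
jne top: taken
edx=M[108]=28
eax=(-4)^28=-32
edi=108+4=112
esi=2-2=0
cmp esi, 0  (cmp 0,0)
jne top: not taken
edx=28*(-32)=-896
mov [100], eax → M[100]=-32
halt.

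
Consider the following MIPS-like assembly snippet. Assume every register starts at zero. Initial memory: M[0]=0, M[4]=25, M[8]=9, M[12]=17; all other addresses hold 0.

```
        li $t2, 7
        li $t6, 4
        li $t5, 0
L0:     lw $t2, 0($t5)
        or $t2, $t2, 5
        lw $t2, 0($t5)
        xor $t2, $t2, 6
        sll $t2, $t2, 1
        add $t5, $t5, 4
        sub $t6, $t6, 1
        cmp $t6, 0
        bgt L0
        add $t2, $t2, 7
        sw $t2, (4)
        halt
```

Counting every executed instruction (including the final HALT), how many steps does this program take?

42

$t2=7
$t6=4
$t5=0
$t2=M[0]=0
$t2=0|5=5
$t2=M[0]=0
$t2=0^6=6
$t2=6<<1=12
$t5=0+4=4
$t6=4-1=3
cmp $t6, 0  (cmp 3,0)
bgt L0: taken
$t2=M[4]=25
$t2=25|5=29
$t2=M[4]=25
$t2=25^6=31
$t2=31<<1=62
$t5=4+4=8
$t6=3-1=2
cmp $t6, 0  (cmp 2,0)
bgt L0: taken
$t2=M[8]=9
$t2=9|5=13
$t2=M[8]=9
$t2=9^6=15
$t2=15<<1=30
$t5=8+4=12
$t6=2-1=1
cmp $t6, 0  (cmp 1,0)
bgt L0: taken
$t2=M[12]=17
$t2=17|5=21
$t2=M[12]=17
$t2=17^6=23
$t2=23<<1=46
$t5=12+4=16
$t6=1-1=0
cmp $t6, 0  (cmp 0,0)
bgt L0: not taken
$t2=46+7=53
sw $t2, (4) → M[4]=53
halt.
Total executed instructions: 42.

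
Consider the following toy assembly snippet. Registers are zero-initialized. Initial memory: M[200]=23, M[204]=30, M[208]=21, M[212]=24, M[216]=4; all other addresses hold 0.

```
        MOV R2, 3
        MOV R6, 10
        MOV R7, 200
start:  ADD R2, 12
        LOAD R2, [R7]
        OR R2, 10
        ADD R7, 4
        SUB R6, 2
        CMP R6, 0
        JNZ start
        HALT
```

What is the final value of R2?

R2=3
R6=10
R7=200
R2=3+12=15
R2=M[200]=23
R2=23|10=31
R7=200+4=204
R6=10-2=8
CMP R6, 0  (cmp 8,0)
JNZ start: taken
R2=31+12=43
R2=M[204]=30
R2=30|10=30
R7=204+4=208
R6=8-2=6
CMP R6, 0  (cmp 6,0)
JNZ start: taken
R2=30+12=42
R2=M[208]=21
R2=21|10=31
R7=208+4=212
R6=6-2=4
CMP R6, 0  (cmp 4,0)
JNZ start: taken
R2=31+12=43
R2=M[212]=24
R2=24|10=26
R7=212+4=216
R6=4-2=2
CMP R6, 0  (cmp 2,0)
JNZ start: taken
R2=26+12=38
R2=M[216]=4
R2=4|10=14
R7=216+4=220
R6=2-2=0
CMP R6, 0  (cmp 0,0)
JNZ start: not taken
halt.

14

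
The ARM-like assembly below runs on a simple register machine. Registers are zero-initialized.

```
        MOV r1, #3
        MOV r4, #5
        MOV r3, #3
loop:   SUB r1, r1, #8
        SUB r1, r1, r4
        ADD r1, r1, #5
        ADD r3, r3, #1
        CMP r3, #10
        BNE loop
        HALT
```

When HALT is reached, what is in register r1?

after MOV r1, #3: r1=3
after MOV r4, #5: r4=5
after MOV r3, #3: r3=3
after SUB r1, r1, #8: r1=3-8=-5
after SUB r1, r1, r4: r1=(-5)-5=-10
after ADD r1, r1, #5: r1=(-10)+5=-5
after ADD r3, r3, #1: r3=3+1=4
CMP r3, #10  (cmp 4,10)
BNE loop: taken
after SUB r1, r1, #8: r1=(-5)-8=-13
after SUB r1, r1, r4: r1=(-13)-5=-18
after ADD r1, r1, #5: r1=(-18)+5=-13
after ADD r3, r3, #1: r3=4+1=5
CMP r3, #10  (cmp 5,10)
BNE loop: taken
after SUB r1, r1, #8: r1=(-13)-8=-21
after SUB r1, r1, r4: r1=(-21)-5=-26
after ADD r1, r1, #5: r1=(-26)+5=-21
after ADD r3, r3, #1: r3=5+1=6
CMP r3, #10  (cmp 6,10)
BNE loop: taken
after SUB r1, r1, #8: r1=(-21)-8=-29
after SUB r1, r1, r4: r1=(-29)-5=-34
after ADD r1, r1, #5: r1=(-34)+5=-29
after ADD r3, r3, #1: r3=6+1=7
CMP r3, #10  (cmp 7,10)
BNE loop: taken
after SUB r1, r1, #8: r1=(-29)-8=-37
after SUB r1, r1, r4: r1=(-37)-5=-42
after ADD r1, r1, #5: r1=(-42)+5=-37
after ADD r3, r3, #1: r3=7+1=8
CMP r3, #10  (cmp 8,10)
BNE loop: taken
after SUB r1, r1, #8: r1=(-37)-8=-45
after SUB r1, r1, r4: r1=(-45)-5=-50
after ADD r1, r1, #5: r1=(-50)+5=-45
after ADD r3, r3, #1: r3=8+1=9
CMP r3, #10  (cmp 9,10)
BNE loop: taken
after SUB r1, r1, #8: r1=(-45)-8=-53
after SUB r1, r1, r4: r1=(-53)-5=-58
after ADD r1, r1, #5: r1=(-58)+5=-53
after ADD r3, r3, #1: r3=9+1=10
CMP r3, #10  (cmp 10,10)
BNE loop: not taken
halt.

-53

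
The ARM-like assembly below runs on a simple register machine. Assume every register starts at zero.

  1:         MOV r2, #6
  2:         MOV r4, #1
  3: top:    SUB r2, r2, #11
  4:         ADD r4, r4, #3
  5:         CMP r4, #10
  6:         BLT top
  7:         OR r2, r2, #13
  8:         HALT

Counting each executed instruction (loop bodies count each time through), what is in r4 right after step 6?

4

r2=6
r4=1
r2=6-11=-5
r4=1+3=4
CMP r4, #10  (cmp 4,10)
BLT top: taken
After step 6: r4 = 4.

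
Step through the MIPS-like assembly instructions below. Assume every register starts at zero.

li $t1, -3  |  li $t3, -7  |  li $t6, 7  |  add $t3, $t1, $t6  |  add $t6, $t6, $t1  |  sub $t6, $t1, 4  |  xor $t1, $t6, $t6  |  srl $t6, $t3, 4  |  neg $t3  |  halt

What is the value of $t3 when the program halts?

li $t1, -3 → $t1=-3
li $t3, -7 → $t3=-7
li $t6, 7 → $t6=7
add $t3, $t1, $t6 → $t3=(-3)+7=4
add $t6, $t6, $t1 → $t6=7+(-3)=4
sub $t6, $t1, 4 → $t6=(-3)-4=-7
xor $t1, $t6, $t6 → $t1=(-7)^(-7)=0
srl $t6, $t3, 4 → $t6=4>>4=0
neg $t3 → $t3=-(4)=-4
halt.

-4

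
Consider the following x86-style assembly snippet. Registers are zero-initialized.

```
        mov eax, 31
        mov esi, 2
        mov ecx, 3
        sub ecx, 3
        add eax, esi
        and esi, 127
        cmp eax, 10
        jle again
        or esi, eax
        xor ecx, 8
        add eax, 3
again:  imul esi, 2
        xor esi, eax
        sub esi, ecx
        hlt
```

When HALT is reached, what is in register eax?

mov eax, 31 → eax=31
mov esi, 2 → esi=2
mov ecx, 3 → ecx=3
sub ecx, 3 → ecx=3-3=0
add eax, esi → eax=31+2=33
and esi, 127 → esi=2&127=2
cmp eax, 10  (cmp 33,10)
jle again: not taken
or esi, eax → esi=2|33=35
xor ecx, 8 → ecx=0^8=8
add eax, 3 → eax=33+3=36
imul esi, 2 → esi=35*2=70
xor esi, eax → esi=70^36=98
sub esi, ecx → esi=98-8=90
halt.

36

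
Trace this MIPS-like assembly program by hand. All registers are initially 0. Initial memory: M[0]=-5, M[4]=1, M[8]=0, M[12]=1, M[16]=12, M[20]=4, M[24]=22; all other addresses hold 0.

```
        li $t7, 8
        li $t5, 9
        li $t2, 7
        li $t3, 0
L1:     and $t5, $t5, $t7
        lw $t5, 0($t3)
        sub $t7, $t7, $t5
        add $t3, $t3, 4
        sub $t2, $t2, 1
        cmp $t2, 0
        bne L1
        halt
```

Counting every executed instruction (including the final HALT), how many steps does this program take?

54

li $t7, 8 → $t7=8
li $t5, 9 → $t5=9
li $t2, 7 → $t2=7
li $t3, 0 → $t3=0
and $t5, $t5, $t7 → $t5=9&8=8
lw $t5, 0($t3) → $t5=M[0]=-5
sub $t7, $t7, $t5 → $t7=8-(-5)=13
add $t3, $t3, 4 → $t3=0+4=4
sub $t2, $t2, 1 → $t2=7-1=6
cmp $t2, 0  (cmp 6,0)
bne L1: taken
and $t5, $t5, $t7 → $t5=(-5)&13=9
lw $t5, 0($t3) → $t5=M[4]=1
sub $t7, $t7, $t5 → $t7=13-1=12
add $t3, $t3, 4 → $t3=4+4=8
sub $t2, $t2, 1 → $t2=6-1=5
cmp $t2, 0  (cmp 5,0)
bne L1: taken
and $t5, $t5, $t7 → $t5=1&12=0
lw $t5, 0($t3) → $t5=M[8]=0
sub $t7, $t7, $t5 → $t7=12-0=12
add $t3, $t3, 4 → $t3=8+4=12
sub $t2, $t2, 1 → $t2=5-1=4
cmp $t2, 0  (cmp 4,0)
bne L1: taken
and $t5, $t5, $t7 → $t5=0&12=0
lw $t5, 0($t3) → $t5=M[12]=1
sub $t7, $t7, $t5 → $t7=12-1=11
add $t3, $t3, 4 → $t3=12+4=16
sub $t2, $t2, 1 → $t2=4-1=3
cmp $t2, 0  (cmp 3,0)
bne L1: taken
and $t5, $t5, $t7 → $t5=1&11=1
lw $t5, 0($t3) → $t5=M[16]=12
sub $t7, $t7, $t5 → $t7=11-12=-1
add $t3, $t3, 4 → $t3=16+4=20
sub $t2, $t2, 1 → $t2=3-1=2
cmp $t2, 0  (cmp 2,0)
bne L1: taken
and $t5, $t5, $t7 → $t5=12&(-1)=12
lw $t5, 0($t3) → $t5=M[20]=4
sub $t7, $t7, $t5 → $t7=(-1)-4=-5
add $t3, $t3, 4 → $t3=20+4=24
sub $t2, $t2, 1 → $t2=2-1=1
cmp $t2, 0  (cmp 1,0)
bne L1: taken
and $t5, $t5, $t7 → $t5=4&(-5)=0
lw $t5, 0($t3) → $t5=M[24]=22
sub $t7, $t7, $t5 → $t7=(-5)-22=-27
add $t3, $t3, 4 → $t3=24+4=28
sub $t2, $t2, 1 → $t2=1-1=0
cmp $t2, 0  (cmp 0,0)
bne L1: not taken
halt.
Total executed instructions: 54.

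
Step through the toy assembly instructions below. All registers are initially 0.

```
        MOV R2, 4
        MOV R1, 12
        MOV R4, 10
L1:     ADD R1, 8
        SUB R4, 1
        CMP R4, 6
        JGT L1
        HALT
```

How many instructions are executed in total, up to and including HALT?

after MOV R2, 4: R2=4
after MOV R1, 12: R1=12
after MOV R4, 10: R4=10
after ADD R1, 8: R1=12+8=20
after SUB R4, 1: R4=10-1=9
CMP R4, 6  (cmp 9,6)
JGT L1: taken
after ADD R1, 8: R1=20+8=28
after SUB R4, 1: R4=9-1=8
CMP R4, 6  (cmp 8,6)
JGT L1: taken
after ADD R1, 8: R1=28+8=36
after SUB R4, 1: R4=8-1=7
CMP R4, 6  (cmp 7,6)
JGT L1: taken
after ADD R1, 8: R1=36+8=44
after SUB R4, 1: R4=7-1=6
CMP R4, 6  (cmp 6,6)
JGT L1: not taken
halt.
Total executed instructions: 20.

20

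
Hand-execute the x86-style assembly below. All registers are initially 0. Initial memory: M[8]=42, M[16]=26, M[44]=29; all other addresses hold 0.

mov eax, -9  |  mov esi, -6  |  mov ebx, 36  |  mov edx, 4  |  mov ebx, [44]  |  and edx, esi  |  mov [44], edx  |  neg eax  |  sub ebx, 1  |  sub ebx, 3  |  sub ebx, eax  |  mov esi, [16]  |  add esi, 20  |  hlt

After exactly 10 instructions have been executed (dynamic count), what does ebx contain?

25

mov eax, -9 → eax=-9
mov esi, -6 → esi=-6
mov ebx, 36 → ebx=36
mov edx, 4 → edx=4
mov ebx, [44] → ebx=M[44]=29
and edx, esi → edx=4&(-6)=0
mov [44], edx → M[44]=0
neg eax → eax=-(-9)=9
sub ebx, 1 → ebx=29-1=28
sub ebx, 3 → ebx=28-3=25
After step 10: ebx = 25.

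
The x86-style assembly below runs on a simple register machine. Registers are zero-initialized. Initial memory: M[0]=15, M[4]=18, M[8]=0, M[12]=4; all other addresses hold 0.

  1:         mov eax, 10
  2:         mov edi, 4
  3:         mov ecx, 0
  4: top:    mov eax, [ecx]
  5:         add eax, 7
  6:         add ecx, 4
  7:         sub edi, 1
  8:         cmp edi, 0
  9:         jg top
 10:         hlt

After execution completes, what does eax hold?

after mov eax, 10: eax=10
after mov edi, 4: edi=4
after mov ecx, 0: ecx=0
after mov eax, [ecx]: eax=M[0]=15
after add eax, 7: eax=15+7=22
after add ecx, 4: ecx=0+4=4
after sub edi, 1: edi=4-1=3
cmp edi, 0  (cmp 3,0)
jg top: taken
after mov eax, [ecx]: eax=M[4]=18
after add eax, 7: eax=18+7=25
after add ecx, 4: ecx=4+4=8
after sub edi, 1: edi=3-1=2
cmp edi, 0  (cmp 2,0)
jg top: taken
after mov eax, [ecx]: eax=M[8]=0
after add eax, 7: eax=0+7=7
after add ecx, 4: ecx=8+4=12
after sub edi, 1: edi=2-1=1
cmp edi, 0  (cmp 1,0)
jg top: taken
after mov eax, [ecx]: eax=M[12]=4
after add eax, 7: eax=4+7=11
after add ecx, 4: ecx=12+4=16
after sub edi, 1: edi=1-1=0
cmp edi, 0  (cmp 0,0)
jg top: not taken
halt.

11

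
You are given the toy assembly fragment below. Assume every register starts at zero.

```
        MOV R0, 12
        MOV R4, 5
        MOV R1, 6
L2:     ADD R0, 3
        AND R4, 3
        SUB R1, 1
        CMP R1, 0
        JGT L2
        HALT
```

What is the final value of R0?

30

after MOV R0, 12: R0=12
after MOV R4, 5: R4=5
after MOV R1, 6: R1=6
after ADD R0, 3: R0=12+3=15
after AND R4, 3: R4=5&3=1
after SUB R1, 1: R1=6-1=5
CMP R1, 0  (cmp 5,0)
JGT L2: taken
after ADD R0, 3: R0=15+3=18
after AND R4, 3: R4=1&3=1
after SUB R1, 1: R1=5-1=4
CMP R1, 0  (cmp 4,0)
JGT L2: taken
after ADD R0, 3: R0=18+3=21
after AND R4, 3: R4=1&3=1
after SUB R1, 1: R1=4-1=3
CMP R1, 0  (cmp 3,0)
JGT L2: taken
after ADD R0, 3: R0=21+3=24
after AND R4, 3: R4=1&3=1
after SUB R1, 1: R1=3-1=2
CMP R1, 0  (cmp 2,0)
JGT L2: taken
after ADD R0, 3: R0=24+3=27
after AND R4, 3: R4=1&3=1
after SUB R1, 1: R1=2-1=1
CMP R1, 0  (cmp 1,0)
JGT L2: taken
after ADD R0, 3: R0=27+3=30
after AND R4, 3: R4=1&3=1
after SUB R1, 1: R1=1-1=0
CMP R1, 0  (cmp 0,0)
JGT L2: not taken
halt.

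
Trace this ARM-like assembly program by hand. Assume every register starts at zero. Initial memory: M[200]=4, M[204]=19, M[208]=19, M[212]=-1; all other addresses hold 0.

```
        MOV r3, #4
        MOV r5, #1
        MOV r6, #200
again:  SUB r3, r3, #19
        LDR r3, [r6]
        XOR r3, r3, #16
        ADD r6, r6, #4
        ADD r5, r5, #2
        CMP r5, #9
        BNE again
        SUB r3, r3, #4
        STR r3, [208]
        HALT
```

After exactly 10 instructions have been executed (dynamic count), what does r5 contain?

3

r3=4
r5=1
r6=200
r3=4-19=-15
r3=M[200]=4
r3=4^16=20
r6=200+4=204
r5=1+2=3
CMP r5, #9  (cmp 3,9)
BNE again: taken
After step 10: r5 = 3.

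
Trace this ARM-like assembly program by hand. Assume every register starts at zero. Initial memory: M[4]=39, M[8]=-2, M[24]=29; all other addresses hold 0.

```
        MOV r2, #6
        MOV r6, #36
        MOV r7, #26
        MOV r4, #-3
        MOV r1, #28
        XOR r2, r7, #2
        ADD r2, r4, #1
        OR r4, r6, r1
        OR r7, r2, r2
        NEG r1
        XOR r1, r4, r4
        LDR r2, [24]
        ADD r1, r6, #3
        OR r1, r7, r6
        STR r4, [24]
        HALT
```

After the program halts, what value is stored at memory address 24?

60

r2=6
r6=36
r7=26
r4=-3
r1=28
r2=26^2=24
r2=(-3)+1=-2
r4=36|28=60
r7=(-2)|(-2)=-2
r1=-(28)=-28
r1=60^60=0
r2=M[24]=29
r1=36+3=39
r1=(-2)|36=-2
STR r4, [24] → M[24]=60
halt.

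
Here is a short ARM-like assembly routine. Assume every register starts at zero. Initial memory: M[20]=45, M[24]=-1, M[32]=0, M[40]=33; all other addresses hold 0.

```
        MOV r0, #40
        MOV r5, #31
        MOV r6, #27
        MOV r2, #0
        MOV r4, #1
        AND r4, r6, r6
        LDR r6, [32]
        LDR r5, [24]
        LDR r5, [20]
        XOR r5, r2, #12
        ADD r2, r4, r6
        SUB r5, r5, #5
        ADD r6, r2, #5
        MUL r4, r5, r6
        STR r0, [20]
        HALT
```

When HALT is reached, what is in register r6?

MOV r0, #40 → r0=40
MOV r5, #31 → r5=31
MOV r6, #27 → r6=27
MOV r2, #0 → r2=0
MOV r4, #1 → r4=1
AND r4, r6, r6 → r4=27&27=27
LDR r6, [32] → r6=M[32]=0
LDR r5, [24] → r5=M[24]=-1
LDR r5, [20] → r5=M[20]=45
XOR r5, r2, #12 → r5=0^12=12
ADD r2, r4, r6 → r2=27+0=27
SUB r5, r5, #5 → r5=12-5=7
ADD r6, r2, #5 → r6=27+5=32
MUL r4, r5, r6 → r4=7*32=224
STR r0, [20] → M[20]=40
halt.

32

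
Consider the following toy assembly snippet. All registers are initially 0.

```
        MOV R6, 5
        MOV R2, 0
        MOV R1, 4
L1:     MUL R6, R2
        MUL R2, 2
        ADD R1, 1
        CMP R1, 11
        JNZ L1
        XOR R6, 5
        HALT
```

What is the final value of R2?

R6=5
R2=0
R1=4
R6=5*0=0
R2=0*2=0
R1=4+1=5
CMP R1, 11  (cmp 5,11)
JNZ L1: taken
R6=0*0=0
R2=0*2=0
R1=5+1=6
CMP R1, 11  (cmp 6,11)
JNZ L1: taken
R6=0*0=0
R2=0*2=0
R1=6+1=7
CMP R1, 11  (cmp 7,11)
JNZ L1: taken
R6=0*0=0
R2=0*2=0
R1=7+1=8
CMP R1, 11  (cmp 8,11)
JNZ L1: taken
R6=0*0=0
R2=0*2=0
R1=8+1=9
CMP R1, 11  (cmp 9,11)
JNZ L1: taken
R6=0*0=0
R2=0*2=0
R1=9+1=10
CMP R1, 11  (cmp 10,11)
JNZ L1: taken
R6=0*0=0
R2=0*2=0
R1=10+1=11
CMP R1, 11  (cmp 11,11)
JNZ L1: not taken
R6=0^5=5
halt.

0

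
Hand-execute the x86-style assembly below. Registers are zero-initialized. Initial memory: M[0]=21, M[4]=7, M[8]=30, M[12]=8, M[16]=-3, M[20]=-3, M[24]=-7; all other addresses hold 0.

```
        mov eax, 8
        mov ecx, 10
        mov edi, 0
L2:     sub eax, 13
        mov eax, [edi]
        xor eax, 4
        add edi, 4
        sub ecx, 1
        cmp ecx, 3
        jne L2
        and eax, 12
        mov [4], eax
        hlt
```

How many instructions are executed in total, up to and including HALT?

mov eax, 8 → eax=8
mov ecx, 10 → ecx=10
mov edi, 0 → edi=0
sub eax, 13 → eax=8-13=-5
mov eax, [edi] → eax=M[0]=21
xor eax, 4 → eax=21^4=17
add edi, 4 → edi=0+4=4
sub ecx, 1 → ecx=10-1=9
cmp ecx, 3  (cmp 9,3)
jne L2: taken
sub eax, 13 → eax=17-13=4
mov eax, [edi] → eax=M[4]=7
xor eax, 4 → eax=7^4=3
add edi, 4 → edi=4+4=8
sub ecx, 1 → ecx=9-1=8
cmp ecx, 3  (cmp 8,3)
jne L2: taken
sub eax, 13 → eax=3-13=-10
mov eax, [edi] → eax=M[8]=30
xor eax, 4 → eax=30^4=26
add edi, 4 → edi=8+4=12
sub ecx, 1 → ecx=8-1=7
cmp ecx, 3  (cmp 7,3)
jne L2: taken
sub eax, 13 → eax=26-13=13
mov eax, [edi] → eax=M[12]=8
xor eax, 4 → eax=8^4=12
add edi, 4 → edi=12+4=16
sub ecx, 1 → ecx=7-1=6
cmp ecx, 3  (cmp 6,3)
jne L2: taken
sub eax, 13 → eax=12-13=-1
mov eax, [edi] → eax=M[16]=-3
xor eax, 4 → eax=(-3)^4=-7
add edi, 4 → edi=16+4=20
sub ecx, 1 → ecx=6-1=5
cmp ecx, 3  (cmp 5,3)
jne L2: taken
sub eax, 13 → eax=(-7)-13=-20
mov eax, [edi] → eax=M[20]=-3
xor eax, 4 → eax=(-3)^4=-7
add edi, 4 → edi=20+4=24
sub ecx, 1 → ecx=5-1=4
cmp ecx, 3  (cmp 4,3)
jne L2: taken
sub eax, 13 → eax=(-7)-13=-20
mov eax, [edi] → eax=M[24]=-7
xor eax, 4 → eax=(-7)^4=-3
add edi, 4 → edi=24+4=28
sub ecx, 1 → ecx=4-1=3
cmp ecx, 3  (cmp 3,3)
jne L2: not taken
and eax, 12 → eax=(-3)&12=12
mov [4], eax → M[4]=12
halt.
Total executed instructions: 55.

55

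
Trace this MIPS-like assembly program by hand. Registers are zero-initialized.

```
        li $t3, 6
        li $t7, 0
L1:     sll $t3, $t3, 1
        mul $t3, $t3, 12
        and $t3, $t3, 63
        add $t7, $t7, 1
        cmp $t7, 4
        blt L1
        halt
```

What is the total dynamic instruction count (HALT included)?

27

$t3=6
$t7=0
$t3=6<<1=12
$t3=12*12=144
$t3=144&63=16
$t7=0+1=1
cmp $t7, 4  (cmp 1,4)
blt L1: taken
$t3=16<<1=32
$t3=32*12=384
$t3=384&63=0
$t7=1+1=2
cmp $t7, 4  (cmp 2,4)
blt L1: taken
$t3=0<<1=0
$t3=0*12=0
$t3=0&63=0
$t7=2+1=3
cmp $t7, 4  (cmp 3,4)
blt L1: taken
$t3=0<<1=0
$t3=0*12=0
$t3=0&63=0
$t7=3+1=4
cmp $t7, 4  (cmp 4,4)
blt L1: not taken
halt.
Total executed instructions: 27.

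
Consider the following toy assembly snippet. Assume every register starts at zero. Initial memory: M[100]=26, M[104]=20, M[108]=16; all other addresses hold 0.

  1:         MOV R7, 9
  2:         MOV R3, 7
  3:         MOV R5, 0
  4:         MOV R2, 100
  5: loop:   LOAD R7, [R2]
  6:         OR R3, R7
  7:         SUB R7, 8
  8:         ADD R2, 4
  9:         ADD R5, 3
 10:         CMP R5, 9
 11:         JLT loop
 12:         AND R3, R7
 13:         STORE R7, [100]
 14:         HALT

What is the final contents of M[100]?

8

R7=9
R3=7
R5=0
R2=100
R7=M[100]=26
R3=7|26=31
R7=26-8=18
R2=100+4=104
R5=0+3=3
CMP R5, 9  (cmp 3,9)
JLT loop: taken
R7=M[104]=20
R3=31|20=31
R7=20-8=12
R2=104+4=108
R5=3+3=6
CMP R5, 9  (cmp 6,9)
JLT loop: taken
R7=M[108]=16
R3=31|16=31
R7=16-8=8
R2=108+4=112
R5=6+3=9
CMP R5, 9  (cmp 9,9)
JLT loop: not taken
R3=31&8=8
STORE R7, [100] → M[100]=8
halt.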